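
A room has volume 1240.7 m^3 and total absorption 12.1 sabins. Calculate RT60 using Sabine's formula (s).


Given values:
  V = 1240.7 m^3
  A = 12.1 sabins
Formula: RT60 = 0.161 * V / A
Numerator: 0.161 * 1240.7 = 199.7527
RT60 = 199.7527 / 12.1 = 16.508

16.508 s


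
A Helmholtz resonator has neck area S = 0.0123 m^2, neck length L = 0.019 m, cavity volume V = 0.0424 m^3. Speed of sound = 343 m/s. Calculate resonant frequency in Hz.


Given values:
  S = 0.0123 m^2, L = 0.019 m, V = 0.0424 m^3, c = 343 m/s
Formula: f = (c / (2*pi)) * sqrt(S / (V * L))
Compute V * L = 0.0424 * 0.019 = 0.0008056
Compute S / (V * L) = 0.0123 / 0.0008056 = 15.2681
Compute sqrt(15.2681) = 3.907442
Compute c / (2*pi) = 343 / 6.283185 = 54.590148
f = 54.590148 * 3.907442 = 213.31

213.31 Hz


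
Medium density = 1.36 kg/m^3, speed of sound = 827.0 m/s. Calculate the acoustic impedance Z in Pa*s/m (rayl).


Given values:
  rho = 1.36 kg/m^3
  c = 827.0 m/s
Formula: Z = rho * c
Z = 1.36 * 827.0
Z = 1124.72

1124.72 rayl


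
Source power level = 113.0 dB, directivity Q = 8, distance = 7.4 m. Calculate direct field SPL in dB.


Given values:
  Lw = 113.0 dB, Q = 8, r = 7.4 m
Formula: SPL = Lw + 10 * log10(Q / (4 * pi * r^2))
Compute 4 * pi * r^2 = 4 * pi * 7.4^2 = 688.1345
Compute Q / denom = 8 / 688.1345 = 0.01162563
Compute 10 * log10(0.01162563) = -19.3458
SPL = 113.0 + (-19.3458) = 93.65

93.65 dB


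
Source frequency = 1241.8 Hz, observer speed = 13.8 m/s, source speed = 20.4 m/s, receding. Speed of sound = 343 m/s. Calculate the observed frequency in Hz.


Given values:
  f_s = 1241.8 Hz, v_o = 13.8 m/s, v_s = 20.4 m/s
  Direction: receding
Formula: f_o = f_s * (c - v_o) / (c + v_s)
Numerator: c - v_o = 343 - 13.8 = 329.2
Denominator: c + v_s = 343 + 20.4 = 363.4
f_o = 1241.8 * 329.2 / 363.4 = 1124.93

1124.93 Hz


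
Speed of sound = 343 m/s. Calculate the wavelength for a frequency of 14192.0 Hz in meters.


Given values:
  c = 343 m/s, f = 14192.0 Hz
Formula: lambda = c / f
lambda = 343 / 14192.0
lambda = 0.0242

0.0242 m


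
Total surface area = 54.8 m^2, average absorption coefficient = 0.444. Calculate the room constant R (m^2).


Given values:
  S = 54.8 m^2, alpha = 0.444
Formula: R = S * alpha / (1 - alpha)
Numerator: 54.8 * 0.444 = 24.3312
Denominator: 1 - 0.444 = 0.556
R = 24.3312 / 0.556 = 43.76

43.76 m^2


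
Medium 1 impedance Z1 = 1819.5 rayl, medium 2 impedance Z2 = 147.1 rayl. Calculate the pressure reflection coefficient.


Given values:
  Z1 = 1819.5 rayl, Z2 = 147.1 rayl
Formula: R = (Z2 - Z1) / (Z2 + Z1)
Numerator: Z2 - Z1 = 147.1 - 1819.5 = -1672.4
Denominator: Z2 + Z1 = 147.1 + 1819.5 = 1966.6
R = -1672.4 / 1966.6 = -0.8504

-0.8504


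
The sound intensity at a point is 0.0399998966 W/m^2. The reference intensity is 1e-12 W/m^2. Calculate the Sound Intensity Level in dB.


Given values:
  I = 0.0399998966 W/m^2
  I_ref = 1e-12 W/m^2
Formula: SIL = 10 * log10(I / I_ref)
Compute ratio: I / I_ref = 39999896600
Compute log10: log10(39999896600) = 10.602059
Multiply: SIL = 10 * 10.602059 = 106.02

106.02 dB


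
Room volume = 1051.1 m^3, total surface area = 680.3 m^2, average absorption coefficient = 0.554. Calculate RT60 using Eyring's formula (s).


Given values:
  V = 1051.1 m^3, S = 680.3 m^2, alpha = 0.554
Formula: RT60 = 0.161 * V / (-S * ln(1 - alpha))
Compute ln(1 - 0.554) = ln(0.446) = -0.807436
Denominator: -680.3 * -0.807436 = 549.2987
Numerator: 0.161 * 1051.1 = 169.2271
RT60 = 169.2271 / 549.2987 = 0.308

0.308 s


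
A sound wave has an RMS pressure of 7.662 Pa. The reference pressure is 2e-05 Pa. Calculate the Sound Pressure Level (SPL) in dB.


Given values:
  p = 7.662 Pa
  p_ref = 2e-05 Pa
Formula: SPL = 20 * log10(p / p_ref)
Compute ratio: p / p_ref = 7.662 / 2e-05 = 383100
Compute log10: log10(383100) = 5.583312
Multiply: SPL = 20 * 5.583312 = 111.67

111.67 dB


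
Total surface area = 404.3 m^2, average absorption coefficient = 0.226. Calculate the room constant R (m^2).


Given values:
  S = 404.3 m^2, alpha = 0.226
Formula: R = S * alpha / (1 - alpha)
Numerator: 404.3 * 0.226 = 91.3718
Denominator: 1 - 0.226 = 0.774
R = 91.3718 / 0.774 = 118.05

118.05 m^2


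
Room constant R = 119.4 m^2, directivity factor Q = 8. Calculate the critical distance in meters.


Given values:
  R = 119.4 m^2, Q = 8
Formula: d_c = 0.141 * sqrt(Q * R)
Compute Q * R = 8 * 119.4 = 955.2
Compute sqrt(955.2) = 30.9063
d_c = 0.141 * 30.9063 = 4.358

4.358 m


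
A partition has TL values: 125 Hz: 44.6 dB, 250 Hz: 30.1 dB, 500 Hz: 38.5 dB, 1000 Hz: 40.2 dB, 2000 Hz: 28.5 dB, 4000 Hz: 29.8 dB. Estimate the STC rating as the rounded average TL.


Given TL values at each frequency:
  125 Hz: 44.6 dB
  250 Hz: 30.1 dB
  500 Hz: 38.5 dB
  1000 Hz: 40.2 dB
  2000 Hz: 28.5 dB
  4000 Hz: 29.8 dB
Formula: STC ~ round(average of TL values)
Sum = 44.6 + 30.1 + 38.5 + 40.2 + 28.5 + 29.8 = 211.7
Average = 211.7 / 6 = 35.28
Rounded: 35

35


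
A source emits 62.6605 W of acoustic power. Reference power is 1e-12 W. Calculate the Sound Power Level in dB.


Given values:
  W = 62.6605 W
  W_ref = 1e-12 W
Formula: SWL = 10 * log10(W / W_ref)
Compute ratio: W / W_ref = 62660500000000
Compute log10: log10(62660500000000) = 13.796994
Multiply: SWL = 10 * 13.796994 = 137.97

137.97 dB


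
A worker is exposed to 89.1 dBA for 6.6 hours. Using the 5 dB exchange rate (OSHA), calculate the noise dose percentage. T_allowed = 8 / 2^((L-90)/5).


Given values:
  L = 89.1 dBA, T = 6.6 hours
Formula: T_allowed = 8 / 2^((L - 90) / 5)
Compute exponent: (89.1 - 90) / 5 = -0.18
Compute 2^(-0.18) = 0.882703
T_allowed = 8 / 0.882703 = 9.063071 hours
Dose = (T / T_allowed) * 100
Dose = (6.6 / 9.063071) * 100 = 72.82

72.82 %


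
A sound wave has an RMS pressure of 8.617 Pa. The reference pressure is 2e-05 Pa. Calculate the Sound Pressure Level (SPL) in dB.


Given values:
  p = 8.617 Pa
  p_ref = 2e-05 Pa
Formula: SPL = 20 * log10(p / p_ref)
Compute ratio: p / p_ref = 8.617 / 2e-05 = 430850
Compute log10: log10(430850) = 5.634326
Multiply: SPL = 20 * 5.634326 = 112.69

112.69 dB


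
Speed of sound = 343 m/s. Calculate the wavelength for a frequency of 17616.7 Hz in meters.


Given values:
  c = 343 m/s, f = 17616.7 Hz
Formula: lambda = c / f
lambda = 343 / 17616.7
lambda = 0.0195

0.0195 m


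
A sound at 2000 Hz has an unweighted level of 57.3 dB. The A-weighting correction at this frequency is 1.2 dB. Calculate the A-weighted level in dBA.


Given values:
  SPL = 57.3 dB
  A-weighting at 2000 Hz = 1.2 dB
Formula: L_A = SPL + A_weight
L_A = 57.3 + (1.2)
L_A = 58.5

58.5 dBA


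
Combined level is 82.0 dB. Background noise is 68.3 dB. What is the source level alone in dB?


Given values:
  L_total = 82.0 dB, L_bg = 68.3 dB
Formula: L_source = 10 * log10(10^(L_total/10) - 10^(L_bg/10))
Convert to linear:
  10^(82.0/10) = 158489319.2461
  10^(68.3/10) = 6760829.7539
Difference: 158489319.2461 - 6760829.7539 = 151728489.4922
L_source = 10 * log10(151728489.4922) = 81.81

81.81 dB


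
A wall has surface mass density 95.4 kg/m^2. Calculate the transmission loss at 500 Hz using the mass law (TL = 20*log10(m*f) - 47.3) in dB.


Given values:
  m = 95.4 kg/m^2, f = 500 Hz
Formula: TL = 20 * log10(m * f) - 47.3
Compute m * f = 95.4 * 500 = 47700.0
Compute log10(47700.0) = 4.678518
Compute 20 * 4.678518 = 93.5704
TL = 93.5704 - 47.3 = 46.27

46.27 dB


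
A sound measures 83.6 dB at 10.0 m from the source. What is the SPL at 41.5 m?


Given values:
  SPL1 = 83.6 dB, r1 = 10.0 m, r2 = 41.5 m
Formula: SPL2 = SPL1 - 20 * log10(r2 / r1)
Compute ratio: r2 / r1 = 41.5 / 10.0 = 4.15
Compute log10: log10(4.15) = 0.618048
Compute drop: 20 * 0.618048 = 12.361
SPL2 = 83.6 - 12.361 = 71.24

71.24 dB


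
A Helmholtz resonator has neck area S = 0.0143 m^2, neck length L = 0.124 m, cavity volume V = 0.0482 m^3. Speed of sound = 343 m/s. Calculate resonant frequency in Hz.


Given values:
  S = 0.0143 m^2, L = 0.124 m, V = 0.0482 m^3, c = 343 m/s
Formula: f = (c / (2*pi)) * sqrt(S / (V * L))
Compute V * L = 0.0482 * 0.124 = 0.0059768
Compute S / (V * L) = 0.0143 / 0.0059768 = 2.3926
Compute sqrt(2.3926) = 1.546803
Compute c / (2*pi) = 343 / 6.283185 = 54.590148
f = 54.590148 * 1.546803 = 84.44

84.44 Hz


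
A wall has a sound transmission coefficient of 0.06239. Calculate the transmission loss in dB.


Given values:
  tau = 0.06239
Formula: TL = 10 * log10(1 / tau)
Compute 1 / tau = 1 / 0.06239 = 16.0282
Compute log10(16.0282) = 1.204885
TL = 10 * 1.204885 = 12.05

12.05 dB


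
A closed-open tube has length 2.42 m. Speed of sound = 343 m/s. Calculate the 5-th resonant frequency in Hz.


Given values:
  Tube type: closed-open, L = 2.42 m, c = 343 m/s, n = 5
Formula: f_n = (2n - 1) * c / (4 * L)
Compute 2n - 1 = 2*5 - 1 = 9
Compute 4 * L = 4 * 2.42 = 9.68
f = 9 * 343 / 9.68
f = 318.9

318.9 Hz


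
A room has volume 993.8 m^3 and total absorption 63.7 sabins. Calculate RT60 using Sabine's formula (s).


Given values:
  V = 993.8 m^3
  A = 63.7 sabins
Formula: RT60 = 0.161 * V / A
Numerator: 0.161 * 993.8 = 160.0018
RT60 = 160.0018 / 63.7 = 2.512

2.512 s


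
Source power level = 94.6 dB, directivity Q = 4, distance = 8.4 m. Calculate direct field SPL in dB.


Given values:
  Lw = 94.6 dB, Q = 4, r = 8.4 m
Formula: SPL = Lw + 10 * log10(Q / (4 * pi * r^2))
Compute 4 * pi * r^2 = 4 * pi * 8.4^2 = 886.6831
Compute Q / denom = 4 / 886.6831 = 0.00451119
Compute 10 * log10(0.00451119) = -23.4571
SPL = 94.6 + (-23.4571) = 71.14

71.14 dB


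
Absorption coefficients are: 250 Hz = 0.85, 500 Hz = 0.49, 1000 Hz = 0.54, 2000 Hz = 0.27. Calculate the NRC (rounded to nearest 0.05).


Given values:
  a_250 = 0.85, a_500 = 0.49
  a_1000 = 0.54, a_2000 = 0.27
Formula: NRC = (a250 + a500 + a1000 + a2000) / 4
Sum = 0.85 + 0.49 + 0.54 + 0.27 = 2.15
NRC = 2.15 / 4 = 0.5375
Rounded to nearest 0.05: 0.55

0.55


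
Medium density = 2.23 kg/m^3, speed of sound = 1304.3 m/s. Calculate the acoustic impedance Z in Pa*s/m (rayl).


Given values:
  rho = 2.23 kg/m^3
  c = 1304.3 m/s
Formula: Z = rho * c
Z = 2.23 * 1304.3
Z = 2908.59

2908.59 rayl


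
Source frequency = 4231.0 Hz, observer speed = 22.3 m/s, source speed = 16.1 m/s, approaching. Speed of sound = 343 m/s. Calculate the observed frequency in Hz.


Given values:
  f_s = 4231.0 Hz, v_o = 22.3 m/s, v_s = 16.1 m/s
  Direction: approaching
Formula: f_o = f_s * (c + v_o) / (c - v_s)
Numerator: c + v_o = 343 + 22.3 = 365.3
Denominator: c - v_s = 343 - 16.1 = 326.9
f_o = 4231.0 * 365.3 / 326.9 = 4728.0

4728.0 Hz


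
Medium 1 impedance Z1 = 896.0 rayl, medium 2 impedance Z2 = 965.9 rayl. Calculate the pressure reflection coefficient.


Given values:
  Z1 = 896.0 rayl, Z2 = 965.9 rayl
Formula: R = (Z2 - Z1) / (Z2 + Z1)
Numerator: Z2 - Z1 = 965.9 - 896.0 = 69.9
Denominator: Z2 + Z1 = 965.9 + 896.0 = 1861.9
R = 69.9 / 1861.9 = 0.0375

0.0375


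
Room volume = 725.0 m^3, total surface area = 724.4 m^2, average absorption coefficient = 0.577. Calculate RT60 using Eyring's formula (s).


Given values:
  V = 725.0 m^3, S = 724.4 m^2, alpha = 0.577
Formula: RT60 = 0.161 * V / (-S * ln(1 - alpha))
Compute ln(1 - 0.577) = ln(0.423) = -0.860383
Denominator: -724.4 * -0.860383 = 623.2614
Numerator: 0.161 * 725.0 = 116.725
RT60 = 116.725 / 623.2614 = 0.187

0.187 s


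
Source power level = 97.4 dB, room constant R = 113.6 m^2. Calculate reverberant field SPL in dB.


Given values:
  Lw = 97.4 dB, R = 113.6 m^2
Formula: SPL = Lw + 10 * log10(4 / R)
Compute 4 / R = 4 / 113.6 = 0.035211
Compute 10 * log10(0.035211) = -14.5332
SPL = 97.4 + (-14.5332) = 82.87

82.87 dB


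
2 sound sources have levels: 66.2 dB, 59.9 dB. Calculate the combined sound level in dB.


Formula: L_total = 10 * log10( sum(10^(Li/10)) )
  Source 1: 10^(66.2/10) = 4168693.8347
  Source 2: 10^(59.9/10) = 977237.221
Sum of linear values = 5145931.0557
L_total = 10 * log10(5145931.0557) = 67.11

67.11 dB


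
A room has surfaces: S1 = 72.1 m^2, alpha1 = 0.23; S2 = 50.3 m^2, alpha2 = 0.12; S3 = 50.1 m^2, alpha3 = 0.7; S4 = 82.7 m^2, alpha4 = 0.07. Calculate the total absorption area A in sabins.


Given surfaces:
  Surface 1: 72.1 * 0.23 = 16.583
  Surface 2: 50.3 * 0.12 = 6.036
  Surface 3: 50.1 * 0.7 = 35.07
  Surface 4: 82.7 * 0.07 = 5.789
Formula: A = sum(Si * alpha_i)
A = 16.583 + 6.036 + 35.07 + 5.789
A = 63.48

63.48 sabins


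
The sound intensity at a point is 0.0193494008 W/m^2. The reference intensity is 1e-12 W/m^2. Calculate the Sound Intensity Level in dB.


Given values:
  I = 0.0193494008 W/m^2
  I_ref = 1e-12 W/m^2
Formula: SIL = 10 * log10(I / I_ref)
Compute ratio: I / I_ref = 19349400800
Compute log10: log10(19349400800) = 10.286668
Multiply: SIL = 10 * 10.286668 = 102.87

102.87 dB


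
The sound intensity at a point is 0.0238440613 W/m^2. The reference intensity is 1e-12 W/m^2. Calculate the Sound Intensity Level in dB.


Given values:
  I = 0.0238440613 W/m^2
  I_ref = 1e-12 W/m^2
Formula: SIL = 10 * log10(I / I_ref)
Compute ratio: I / I_ref = 23844061300
Compute log10: log10(23844061300) = 10.37738
Multiply: SIL = 10 * 10.37738 = 103.77

103.77 dB


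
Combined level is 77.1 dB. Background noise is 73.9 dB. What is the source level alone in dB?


Given values:
  L_total = 77.1 dB, L_bg = 73.9 dB
Formula: L_source = 10 * log10(10^(L_total/10) - 10^(L_bg/10))
Convert to linear:
  10^(77.1/10) = 51286138.3991
  10^(73.9/10) = 24547089.1569
Difference: 51286138.3991 - 24547089.1569 = 26739049.2422
L_source = 10 * log10(26739049.2422) = 74.27

74.27 dB


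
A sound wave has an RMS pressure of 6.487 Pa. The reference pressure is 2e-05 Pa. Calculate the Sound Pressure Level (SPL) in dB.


Given values:
  p = 6.487 Pa
  p_ref = 2e-05 Pa
Formula: SPL = 20 * log10(p / p_ref)
Compute ratio: p / p_ref = 6.487 / 2e-05 = 324350
Compute log10: log10(324350) = 5.511014
Multiply: SPL = 20 * 5.511014 = 110.22

110.22 dB


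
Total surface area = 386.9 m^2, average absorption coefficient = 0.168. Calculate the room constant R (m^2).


Given values:
  S = 386.9 m^2, alpha = 0.168
Formula: R = S * alpha / (1 - alpha)
Numerator: 386.9 * 0.168 = 64.9992
Denominator: 1 - 0.168 = 0.832
R = 64.9992 / 0.832 = 78.12

78.12 m^2


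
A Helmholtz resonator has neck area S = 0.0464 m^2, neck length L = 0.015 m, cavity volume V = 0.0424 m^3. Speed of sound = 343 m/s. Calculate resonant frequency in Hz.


Given values:
  S = 0.0464 m^2, L = 0.015 m, V = 0.0424 m^3, c = 343 m/s
Formula: f = (c / (2*pi)) * sqrt(S / (V * L))
Compute V * L = 0.0424 * 0.015 = 0.000636
Compute S / (V * L) = 0.0464 / 0.000636 = 72.956
Compute sqrt(72.956) = 8.541428
Compute c / (2*pi) = 343 / 6.283185 = 54.590148
f = 54.590148 * 8.541428 = 466.28

466.28 Hz


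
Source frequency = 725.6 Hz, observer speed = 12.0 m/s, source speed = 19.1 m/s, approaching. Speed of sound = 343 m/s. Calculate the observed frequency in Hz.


Given values:
  f_s = 725.6 Hz, v_o = 12.0 m/s, v_s = 19.1 m/s
  Direction: approaching
Formula: f_o = f_s * (c + v_o) / (c - v_s)
Numerator: c + v_o = 343 + 12.0 = 355.0
Denominator: c - v_s = 343 - 19.1 = 323.9
f_o = 725.6 * 355.0 / 323.9 = 795.27

795.27 Hz


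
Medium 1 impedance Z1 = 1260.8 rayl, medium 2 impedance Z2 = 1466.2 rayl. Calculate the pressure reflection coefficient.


Given values:
  Z1 = 1260.8 rayl, Z2 = 1466.2 rayl
Formula: R = (Z2 - Z1) / (Z2 + Z1)
Numerator: Z2 - Z1 = 1466.2 - 1260.8 = 205.4
Denominator: Z2 + Z1 = 1466.2 + 1260.8 = 2727.0
R = 205.4 / 2727.0 = 0.0753

0.0753


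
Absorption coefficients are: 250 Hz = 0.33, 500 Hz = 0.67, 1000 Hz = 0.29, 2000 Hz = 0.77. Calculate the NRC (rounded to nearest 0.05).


Given values:
  a_250 = 0.33, a_500 = 0.67
  a_1000 = 0.29, a_2000 = 0.77
Formula: NRC = (a250 + a500 + a1000 + a2000) / 4
Sum = 0.33 + 0.67 + 0.29 + 0.77 = 2.06
NRC = 2.06 / 4 = 0.515
Rounded to nearest 0.05: 0.5

0.5


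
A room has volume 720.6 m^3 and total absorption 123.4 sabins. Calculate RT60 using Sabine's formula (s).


Given values:
  V = 720.6 m^3
  A = 123.4 sabins
Formula: RT60 = 0.161 * V / A
Numerator: 0.161 * 720.6 = 116.0166
RT60 = 116.0166 / 123.4 = 0.94

0.94 s


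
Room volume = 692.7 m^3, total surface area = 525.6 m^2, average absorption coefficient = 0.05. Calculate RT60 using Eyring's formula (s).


Given values:
  V = 692.7 m^3, S = 525.6 m^2, alpha = 0.05
Formula: RT60 = 0.161 * V / (-S * ln(1 - alpha))
Compute ln(1 - 0.05) = ln(0.95) = -0.051293
Denominator: -525.6 * -0.051293 = 26.9596
Numerator: 0.161 * 692.7 = 111.5247
RT60 = 111.5247 / 26.9596 = 4.137

4.137 s


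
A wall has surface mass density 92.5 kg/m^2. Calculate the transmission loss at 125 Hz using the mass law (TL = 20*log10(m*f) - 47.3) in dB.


Given values:
  m = 92.5 kg/m^2, f = 125 Hz
Formula: TL = 20 * log10(m * f) - 47.3
Compute m * f = 92.5 * 125 = 11562.5
Compute log10(11562.5) = 4.063052
Compute 20 * 4.063052 = 81.261
TL = 81.261 - 47.3 = 33.96

33.96 dB


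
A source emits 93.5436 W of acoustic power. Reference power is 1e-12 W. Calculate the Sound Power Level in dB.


Given values:
  W = 93.5436 W
  W_ref = 1e-12 W
Formula: SWL = 10 * log10(W / W_ref)
Compute ratio: W / W_ref = 93543600000000
Compute log10: log10(93543600000000) = 13.971014
Multiply: SWL = 10 * 13.971014 = 139.71

139.71 dB


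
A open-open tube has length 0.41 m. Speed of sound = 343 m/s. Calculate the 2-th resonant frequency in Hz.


Given values:
  Tube type: open-open, L = 0.41 m, c = 343 m/s, n = 2
Formula: f_n = n * c / (2 * L)
Compute 2 * L = 2 * 0.41 = 0.82
f = 2 * 343 / 0.82
f = 836.59

836.59 Hz


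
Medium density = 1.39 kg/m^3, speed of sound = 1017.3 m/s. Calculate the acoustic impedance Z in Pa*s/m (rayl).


Given values:
  rho = 1.39 kg/m^3
  c = 1017.3 m/s
Formula: Z = rho * c
Z = 1.39 * 1017.3
Z = 1414.05

1414.05 rayl


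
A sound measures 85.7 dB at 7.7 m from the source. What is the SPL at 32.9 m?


Given values:
  SPL1 = 85.7 dB, r1 = 7.7 m, r2 = 32.9 m
Formula: SPL2 = SPL1 - 20 * log10(r2 / r1)
Compute ratio: r2 / r1 = 32.9 / 7.7 = 4.2727
Compute log10: log10(4.2727) = 0.630702
Compute drop: 20 * 0.630702 = 12.614
SPL2 = 85.7 - 12.614 = 73.09

73.09 dB


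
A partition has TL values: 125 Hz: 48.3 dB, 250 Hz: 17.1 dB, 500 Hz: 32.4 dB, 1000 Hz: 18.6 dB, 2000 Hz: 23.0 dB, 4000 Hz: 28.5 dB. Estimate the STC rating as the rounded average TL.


Given TL values at each frequency:
  125 Hz: 48.3 dB
  250 Hz: 17.1 dB
  500 Hz: 32.4 dB
  1000 Hz: 18.6 dB
  2000 Hz: 23.0 dB
  4000 Hz: 28.5 dB
Formula: STC ~ round(average of TL values)
Sum = 48.3 + 17.1 + 32.4 + 18.6 + 23.0 + 28.5 = 167.9
Average = 167.9 / 6 = 27.98
Rounded: 28

28


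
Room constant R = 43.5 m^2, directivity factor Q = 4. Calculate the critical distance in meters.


Given values:
  R = 43.5 m^2, Q = 4
Formula: d_c = 0.141 * sqrt(Q * R)
Compute Q * R = 4 * 43.5 = 174.0
Compute sqrt(174.0) = 13.1909
d_c = 0.141 * 13.1909 = 1.86

1.86 m


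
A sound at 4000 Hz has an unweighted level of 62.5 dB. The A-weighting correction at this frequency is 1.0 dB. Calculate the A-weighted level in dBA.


Given values:
  SPL = 62.5 dB
  A-weighting at 4000 Hz = 1.0 dB
Formula: L_A = SPL + A_weight
L_A = 62.5 + (1.0)
L_A = 63.5

63.5 dBA


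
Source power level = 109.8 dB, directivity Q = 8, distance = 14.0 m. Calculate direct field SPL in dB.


Given values:
  Lw = 109.8 dB, Q = 8, r = 14.0 m
Formula: SPL = Lw + 10 * log10(Q / (4 * pi * r^2))
Compute 4 * pi * r^2 = 4 * pi * 14.0^2 = 2463.0086
Compute Q / denom = 8 / 2463.0086 = 0.00324806
Compute 10 * log10(0.00324806) = -24.8838
SPL = 109.8 + (-24.8838) = 84.92

84.92 dB


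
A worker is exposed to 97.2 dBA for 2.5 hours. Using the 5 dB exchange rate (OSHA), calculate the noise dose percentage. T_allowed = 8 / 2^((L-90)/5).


Given values:
  L = 97.2 dBA, T = 2.5 hours
Formula: T_allowed = 8 / 2^((L - 90) / 5)
Compute exponent: (97.2 - 90) / 5 = 1.44
Compute 2^(1.44) = 2.713209
T_allowed = 8 / 2.713209 = 2.948538 hours
Dose = (T / T_allowed) * 100
Dose = (2.5 / 2.948538) * 100 = 84.79

84.79 %


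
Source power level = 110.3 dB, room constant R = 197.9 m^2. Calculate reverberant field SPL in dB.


Given values:
  Lw = 110.3 dB, R = 197.9 m^2
Formula: SPL = Lw + 10 * log10(4 / R)
Compute 4 / R = 4 / 197.9 = 0.020212
Compute 10 * log10(0.020212) = -16.9439
SPL = 110.3 + (-16.9439) = 93.36

93.36 dB


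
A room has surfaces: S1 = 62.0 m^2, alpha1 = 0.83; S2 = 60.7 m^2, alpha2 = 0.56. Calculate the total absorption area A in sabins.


Given surfaces:
  Surface 1: 62.0 * 0.83 = 51.46
  Surface 2: 60.7 * 0.56 = 33.992
Formula: A = sum(Si * alpha_i)
A = 51.46 + 33.992
A = 85.45

85.45 sabins


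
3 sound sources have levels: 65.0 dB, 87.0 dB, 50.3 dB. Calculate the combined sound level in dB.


Formula: L_total = 10 * log10( sum(10^(Li/10)) )
  Source 1: 10^(65.0/10) = 3162277.6602
  Source 2: 10^(87.0/10) = 501187233.6273
  Source 3: 10^(50.3/10) = 107151.9305
Sum of linear values = 504456663.218
L_total = 10 * log10(504456663.218) = 87.03

87.03 dB


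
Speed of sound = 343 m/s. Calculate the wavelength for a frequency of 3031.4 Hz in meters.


Given values:
  c = 343 m/s, f = 3031.4 Hz
Formula: lambda = c / f
lambda = 343 / 3031.4
lambda = 0.1131

0.1131 m


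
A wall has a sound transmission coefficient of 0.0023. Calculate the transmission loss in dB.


Given values:
  tau = 0.0023
Formula: TL = 10 * log10(1 / tau)
Compute 1 / tau = 1 / 0.0023 = 434.7826
Compute log10(434.7826) = 2.638272
TL = 10 * 2.638272 = 26.38

26.38 dB


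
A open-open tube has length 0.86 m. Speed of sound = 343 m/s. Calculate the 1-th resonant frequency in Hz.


Given values:
  Tube type: open-open, L = 0.86 m, c = 343 m/s, n = 1
Formula: f_n = n * c / (2 * L)
Compute 2 * L = 2 * 0.86 = 1.72
f = 1 * 343 / 1.72
f = 199.42

199.42 Hz


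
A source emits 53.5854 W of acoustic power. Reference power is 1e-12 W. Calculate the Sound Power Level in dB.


Given values:
  W = 53.5854 W
  W_ref = 1e-12 W
Formula: SWL = 10 * log10(W / W_ref)
Compute ratio: W / W_ref = 53585400000000
Compute log10: log10(53585400000000) = 13.729046
Multiply: SWL = 10 * 13.729046 = 137.29

137.29 dB


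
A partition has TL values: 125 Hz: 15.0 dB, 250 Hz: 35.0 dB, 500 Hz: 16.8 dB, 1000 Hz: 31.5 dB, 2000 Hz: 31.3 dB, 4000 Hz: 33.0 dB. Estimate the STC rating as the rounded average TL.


Given TL values at each frequency:
  125 Hz: 15.0 dB
  250 Hz: 35.0 dB
  500 Hz: 16.8 dB
  1000 Hz: 31.5 dB
  2000 Hz: 31.3 dB
  4000 Hz: 33.0 dB
Formula: STC ~ round(average of TL values)
Sum = 15.0 + 35.0 + 16.8 + 31.5 + 31.3 + 33.0 = 162.6
Average = 162.6 / 6 = 27.1
Rounded: 27

27


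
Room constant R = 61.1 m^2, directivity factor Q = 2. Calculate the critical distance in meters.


Given values:
  R = 61.1 m^2, Q = 2
Formula: d_c = 0.141 * sqrt(Q * R)
Compute Q * R = 2 * 61.1 = 122.2
Compute sqrt(122.2) = 11.0544
d_c = 0.141 * 11.0544 = 1.559

1.559 m


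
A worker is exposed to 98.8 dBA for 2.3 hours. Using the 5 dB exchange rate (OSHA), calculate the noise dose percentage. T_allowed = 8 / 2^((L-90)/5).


Given values:
  L = 98.8 dBA, T = 2.3 hours
Formula: T_allowed = 8 / 2^((L - 90) / 5)
Compute exponent: (98.8 - 90) / 5 = 1.76
Compute 2^(1.76) = 3.386981
T_allowed = 8 / 3.386981 = 2.361985 hours
Dose = (T / T_allowed) * 100
Dose = (2.3 / 2.361985) * 100 = 97.38

97.38 %


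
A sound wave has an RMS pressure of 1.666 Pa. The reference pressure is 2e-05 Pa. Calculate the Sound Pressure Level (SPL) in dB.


Given values:
  p = 1.666 Pa
  p_ref = 2e-05 Pa
Formula: SPL = 20 * log10(p / p_ref)
Compute ratio: p / p_ref = 1.666 / 2e-05 = 83300
Compute log10: log10(83300) = 4.920645
Multiply: SPL = 20 * 4.920645 = 98.41

98.41 dB


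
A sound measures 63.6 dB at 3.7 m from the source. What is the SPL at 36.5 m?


Given values:
  SPL1 = 63.6 dB, r1 = 3.7 m, r2 = 36.5 m
Formula: SPL2 = SPL1 - 20 * log10(r2 / r1)
Compute ratio: r2 / r1 = 36.5 / 3.7 = 9.8649
Compute log10: log10(9.8649) = 0.994093
Compute drop: 20 * 0.994093 = 19.8819
SPL2 = 63.6 - 19.8819 = 43.72

43.72 dB


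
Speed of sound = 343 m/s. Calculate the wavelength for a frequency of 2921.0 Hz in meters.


Given values:
  c = 343 m/s, f = 2921.0 Hz
Formula: lambda = c / f
lambda = 343 / 2921.0
lambda = 0.1174

0.1174 m


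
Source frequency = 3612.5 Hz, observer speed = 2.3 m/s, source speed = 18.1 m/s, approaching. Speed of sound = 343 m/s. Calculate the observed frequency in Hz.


Given values:
  f_s = 3612.5 Hz, v_o = 2.3 m/s, v_s = 18.1 m/s
  Direction: approaching
Formula: f_o = f_s * (c + v_o) / (c - v_s)
Numerator: c + v_o = 343 + 2.3 = 345.3
Denominator: c - v_s = 343 - 18.1 = 324.9
f_o = 3612.5 * 345.3 / 324.9 = 3839.32

3839.32 Hz


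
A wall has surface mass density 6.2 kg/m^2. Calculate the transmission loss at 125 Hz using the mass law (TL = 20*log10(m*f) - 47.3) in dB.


Given values:
  m = 6.2 kg/m^2, f = 125 Hz
Formula: TL = 20 * log10(m * f) - 47.3
Compute m * f = 6.2 * 125 = 775.0
Compute log10(775.0) = 2.889302
Compute 20 * 2.889302 = 57.786
TL = 57.786 - 47.3 = 10.49

10.49 dB


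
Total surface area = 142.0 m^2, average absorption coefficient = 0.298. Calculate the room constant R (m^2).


Given values:
  S = 142.0 m^2, alpha = 0.298
Formula: R = S * alpha / (1 - alpha)
Numerator: 142.0 * 0.298 = 42.316
Denominator: 1 - 0.298 = 0.702
R = 42.316 / 0.702 = 60.28

60.28 m^2


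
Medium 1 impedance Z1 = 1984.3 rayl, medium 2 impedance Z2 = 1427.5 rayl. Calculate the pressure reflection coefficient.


Given values:
  Z1 = 1984.3 rayl, Z2 = 1427.5 rayl
Formula: R = (Z2 - Z1) / (Z2 + Z1)
Numerator: Z2 - Z1 = 1427.5 - 1984.3 = -556.8
Denominator: Z2 + Z1 = 1427.5 + 1984.3 = 3411.8
R = -556.8 / 3411.8 = -0.1632

-0.1632


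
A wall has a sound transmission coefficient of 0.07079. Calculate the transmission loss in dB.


Given values:
  tau = 0.07079
Formula: TL = 10 * log10(1 / tau)
Compute 1 / tau = 1 / 0.07079 = 14.1263
Compute log10(14.1263) = 1.150028
TL = 10 * 1.150028 = 11.5

11.5 dB


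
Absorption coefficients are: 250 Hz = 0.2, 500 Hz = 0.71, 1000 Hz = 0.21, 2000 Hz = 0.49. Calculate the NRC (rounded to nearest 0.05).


Given values:
  a_250 = 0.2, a_500 = 0.71
  a_1000 = 0.21, a_2000 = 0.49
Formula: NRC = (a250 + a500 + a1000 + a2000) / 4
Sum = 0.2 + 0.71 + 0.21 + 0.49 = 1.61
NRC = 1.61 / 4 = 0.4025
Rounded to nearest 0.05: 0.4

0.4


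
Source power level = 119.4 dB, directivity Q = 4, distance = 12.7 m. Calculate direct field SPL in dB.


Given values:
  Lw = 119.4 dB, Q = 4, r = 12.7 m
Formula: SPL = Lw + 10 * log10(Q / (4 * pi * r^2))
Compute 4 * pi * r^2 = 4 * pi * 12.7^2 = 2026.8299
Compute Q / denom = 4 / 2026.8299 = 0.00197353
Compute 10 * log10(0.00197353) = -27.0476
SPL = 119.4 + (-27.0476) = 92.35

92.35 dB


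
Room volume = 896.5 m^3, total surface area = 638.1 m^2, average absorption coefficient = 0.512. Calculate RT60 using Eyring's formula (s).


Given values:
  V = 896.5 m^3, S = 638.1 m^2, alpha = 0.512
Formula: RT60 = 0.161 * V / (-S * ln(1 - alpha))
Compute ln(1 - 0.512) = ln(0.488) = -0.71744
Denominator: -638.1 * -0.71744 = 457.7985
Numerator: 0.161 * 896.5 = 144.3365
RT60 = 144.3365 / 457.7985 = 0.315

0.315 s


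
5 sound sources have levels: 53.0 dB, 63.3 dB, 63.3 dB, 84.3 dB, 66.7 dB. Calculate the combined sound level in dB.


Formula: L_total = 10 * log10( sum(10^(Li/10)) )
  Source 1: 10^(53.0/10) = 199526.2315
  Source 2: 10^(63.3/10) = 2137962.0895
  Source 3: 10^(63.3/10) = 2137962.0895
  Source 4: 10^(84.3/10) = 269153480.3927
  Source 5: 10^(66.7/10) = 4677351.4129
Sum of linear values = 278306282.2161
L_total = 10 * log10(278306282.2161) = 84.45

84.45 dB


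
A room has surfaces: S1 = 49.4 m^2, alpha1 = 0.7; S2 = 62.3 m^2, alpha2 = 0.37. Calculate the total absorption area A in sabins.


Given surfaces:
  Surface 1: 49.4 * 0.7 = 34.58
  Surface 2: 62.3 * 0.37 = 23.051
Formula: A = sum(Si * alpha_i)
A = 34.58 + 23.051
A = 57.63

57.63 sabins


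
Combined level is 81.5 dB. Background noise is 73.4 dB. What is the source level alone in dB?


Given values:
  L_total = 81.5 dB, L_bg = 73.4 dB
Formula: L_source = 10 * log10(10^(L_total/10) - 10^(L_bg/10))
Convert to linear:
  10^(81.5/10) = 141253754.4623
  10^(73.4/10) = 21877616.2395
Difference: 141253754.4623 - 21877616.2395 = 119376138.2228
L_source = 10 * log10(119376138.2228) = 80.77

80.77 dB


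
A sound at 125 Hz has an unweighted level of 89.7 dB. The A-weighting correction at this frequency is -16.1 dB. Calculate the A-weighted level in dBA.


Given values:
  SPL = 89.7 dB
  A-weighting at 125 Hz = -16.1 dB
Formula: L_A = SPL + A_weight
L_A = 89.7 + (-16.1)
L_A = 73.6

73.6 dBA


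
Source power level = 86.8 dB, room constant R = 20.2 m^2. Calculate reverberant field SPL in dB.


Given values:
  Lw = 86.8 dB, R = 20.2 m^2
Formula: SPL = Lw + 10 * log10(4 / R)
Compute 4 / R = 4 / 20.2 = 0.19802
Compute 10 * log10(0.19802) = -7.0329
SPL = 86.8 + (-7.0329) = 79.77

79.77 dB


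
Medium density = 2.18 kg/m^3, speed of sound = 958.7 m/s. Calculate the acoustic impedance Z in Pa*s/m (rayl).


Given values:
  rho = 2.18 kg/m^3
  c = 958.7 m/s
Formula: Z = rho * c
Z = 2.18 * 958.7
Z = 2089.97

2089.97 rayl


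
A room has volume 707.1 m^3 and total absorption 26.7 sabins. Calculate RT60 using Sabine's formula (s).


Given values:
  V = 707.1 m^3
  A = 26.7 sabins
Formula: RT60 = 0.161 * V / A
Numerator: 0.161 * 707.1 = 113.8431
RT60 = 113.8431 / 26.7 = 4.264

4.264 s


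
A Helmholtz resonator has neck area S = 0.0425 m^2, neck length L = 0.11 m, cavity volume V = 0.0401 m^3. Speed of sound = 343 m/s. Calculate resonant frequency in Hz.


Given values:
  S = 0.0425 m^2, L = 0.11 m, V = 0.0401 m^3, c = 343 m/s
Formula: f = (c / (2*pi)) * sqrt(S / (V * L))
Compute V * L = 0.0401 * 0.11 = 0.004411
Compute S / (V * L) = 0.0425 / 0.004411 = 9.635
Compute sqrt(9.635) = 3.10403
Compute c / (2*pi) = 343 / 6.283185 = 54.590148
f = 54.590148 * 3.10403 = 169.45

169.45 Hz


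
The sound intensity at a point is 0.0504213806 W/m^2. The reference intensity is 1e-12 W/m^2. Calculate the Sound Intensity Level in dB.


Given values:
  I = 0.0504213806 W/m^2
  I_ref = 1e-12 W/m^2
Formula: SIL = 10 * log10(I / I_ref)
Compute ratio: I / I_ref = 50421380600
Compute log10: log10(50421380600) = 10.702615
Multiply: SIL = 10 * 10.702615 = 107.03

107.03 dB


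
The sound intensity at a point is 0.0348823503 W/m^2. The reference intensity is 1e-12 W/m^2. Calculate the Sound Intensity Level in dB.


Given values:
  I = 0.0348823503 W/m^2
  I_ref = 1e-12 W/m^2
Formula: SIL = 10 * log10(I / I_ref)
Compute ratio: I / I_ref = 34882350300
Compute log10: log10(34882350300) = 10.542606
Multiply: SIL = 10 * 10.542606 = 105.43

105.43 dB


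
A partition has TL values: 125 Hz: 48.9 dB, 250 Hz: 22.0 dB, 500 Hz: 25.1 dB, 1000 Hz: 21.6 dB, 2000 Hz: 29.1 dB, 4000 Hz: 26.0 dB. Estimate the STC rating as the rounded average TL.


Given TL values at each frequency:
  125 Hz: 48.9 dB
  250 Hz: 22.0 dB
  500 Hz: 25.1 dB
  1000 Hz: 21.6 dB
  2000 Hz: 29.1 dB
  4000 Hz: 26.0 dB
Formula: STC ~ round(average of TL values)
Sum = 48.9 + 22.0 + 25.1 + 21.6 + 29.1 + 26.0 = 172.7
Average = 172.7 / 6 = 28.78
Rounded: 29

29


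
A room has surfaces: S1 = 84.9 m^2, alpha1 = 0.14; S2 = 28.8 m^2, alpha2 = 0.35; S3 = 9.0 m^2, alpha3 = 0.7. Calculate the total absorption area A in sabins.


Given surfaces:
  Surface 1: 84.9 * 0.14 = 11.886
  Surface 2: 28.8 * 0.35 = 10.08
  Surface 3: 9.0 * 0.7 = 6.3
Formula: A = sum(Si * alpha_i)
A = 11.886 + 10.08 + 6.3
A = 28.27

28.27 sabins


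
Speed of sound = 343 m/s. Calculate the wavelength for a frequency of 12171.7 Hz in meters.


Given values:
  c = 343 m/s, f = 12171.7 Hz
Formula: lambda = c / f
lambda = 343 / 12171.7
lambda = 0.0282

0.0282 m


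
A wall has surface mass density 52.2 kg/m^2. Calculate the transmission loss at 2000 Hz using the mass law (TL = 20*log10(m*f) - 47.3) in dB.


Given values:
  m = 52.2 kg/m^2, f = 2000 Hz
Formula: TL = 20 * log10(m * f) - 47.3
Compute m * f = 52.2 * 2000 = 104400.0
Compute log10(104400.0) = 5.0187
Compute 20 * 5.0187 = 100.374
TL = 100.374 - 47.3 = 53.07

53.07 dB


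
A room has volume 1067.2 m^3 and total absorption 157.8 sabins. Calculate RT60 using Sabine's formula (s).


Given values:
  V = 1067.2 m^3
  A = 157.8 sabins
Formula: RT60 = 0.161 * V / A
Numerator: 0.161 * 1067.2 = 171.8192
RT60 = 171.8192 / 157.8 = 1.089

1.089 s


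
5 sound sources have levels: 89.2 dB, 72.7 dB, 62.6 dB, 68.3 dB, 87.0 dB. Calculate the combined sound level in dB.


Formula: L_total = 10 * log10( sum(10^(Li/10)) )
  Source 1: 10^(89.2/10) = 831763771.1027
  Source 2: 10^(72.7/10) = 18620871.3666
  Source 3: 10^(62.6/10) = 1819700.8586
  Source 4: 10^(68.3/10) = 6760829.7539
  Source 5: 10^(87.0/10) = 501187233.6273
Sum of linear values = 1360152406.7091
L_total = 10 * log10(1360152406.7091) = 91.34

91.34 dB


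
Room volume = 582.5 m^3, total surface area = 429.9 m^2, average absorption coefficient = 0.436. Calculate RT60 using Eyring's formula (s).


Given values:
  V = 582.5 m^3, S = 429.9 m^2, alpha = 0.436
Formula: RT60 = 0.161 * V / (-S * ln(1 - alpha))
Compute ln(1 - 0.436) = ln(0.564) = -0.572701
Denominator: -429.9 * -0.572701 = 246.2042
Numerator: 0.161 * 582.5 = 93.7825
RT60 = 93.7825 / 246.2042 = 0.381

0.381 s


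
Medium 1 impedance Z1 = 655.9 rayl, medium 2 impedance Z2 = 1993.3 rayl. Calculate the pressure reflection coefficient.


Given values:
  Z1 = 655.9 rayl, Z2 = 1993.3 rayl
Formula: R = (Z2 - Z1) / (Z2 + Z1)
Numerator: Z2 - Z1 = 1993.3 - 655.9 = 1337.4
Denominator: Z2 + Z1 = 1993.3 + 655.9 = 2649.2
R = 1337.4 / 2649.2 = 0.5048

0.5048


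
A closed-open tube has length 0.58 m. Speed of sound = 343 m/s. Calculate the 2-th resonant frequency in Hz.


Given values:
  Tube type: closed-open, L = 0.58 m, c = 343 m/s, n = 2
Formula: f_n = (2n - 1) * c / (4 * L)
Compute 2n - 1 = 2*2 - 1 = 3
Compute 4 * L = 4 * 0.58 = 2.32
f = 3 * 343 / 2.32
f = 443.53

443.53 Hz


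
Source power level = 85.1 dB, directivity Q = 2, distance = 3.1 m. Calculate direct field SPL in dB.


Given values:
  Lw = 85.1 dB, Q = 2, r = 3.1 m
Formula: SPL = Lw + 10 * log10(Q / (4 * pi * r^2))
Compute 4 * pi * r^2 = 4 * pi * 3.1^2 = 120.7628
Compute Q / denom = 2 / 120.7628 = 0.01656139
Compute 10 * log10(0.01656139) = -17.809
SPL = 85.1 + (-17.809) = 67.29

67.29 dB


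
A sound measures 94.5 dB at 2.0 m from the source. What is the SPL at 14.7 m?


Given values:
  SPL1 = 94.5 dB, r1 = 2.0 m, r2 = 14.7 m
Formula: SPL2 = SPL1 - 20 * log10(r2 / r1)
Compute ratio: r2 / r1 = 14.7 / 2.0 = 7.35
Compute log10: log10(7.35) = 0.866287
Compute drop: 20 * 0.866287 = 17.3257
SPL2 = 94.5 - 17.3257 = 77.17

77.17 dB


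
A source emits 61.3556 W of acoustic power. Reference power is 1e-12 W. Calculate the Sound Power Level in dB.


Given values:
  W = 61.3556 W
  W_ref = 1e-12 W
Formula: SWL = 10 * log10(W / W_ref)
Compute ratio: W / W_ref = 61355600000000
Compute log10: log10(61355600000000) = 13.787854
Multiply: SWL = 10 * 13.787854 = 137.88

137.88 dB


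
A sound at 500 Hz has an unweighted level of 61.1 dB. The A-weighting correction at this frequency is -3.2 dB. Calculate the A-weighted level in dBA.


Given values:
  SPL = 61.1 dB
  A-weighting at 500 Hz = -3.2 dB
Formula: L_A = SPL + A_weight
L_A = 61.1 + (-3.2)
L_A = 57.9

57.9 dBA


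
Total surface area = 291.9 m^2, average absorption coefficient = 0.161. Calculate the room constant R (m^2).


Given values:
  S = 291.9 m^2, alpha = 0.161
Formula: R = S * alpha / (1 - alpha)
Numerator: 291.9 * 0.161 = 46.9959
Denominator: 1 - 0.161 = 0.839
R = 46.9959 / 0.839 = 56.01

56.01 m^2


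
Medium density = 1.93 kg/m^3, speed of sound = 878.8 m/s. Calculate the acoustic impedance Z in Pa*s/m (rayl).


Given values:
  rho = 1.93 kg/m^3
  c = 878.8 m/s
Formula: Z = rho * c
Z = 1.93 * 878.8
Z = 1696.08

1696.08 rayl


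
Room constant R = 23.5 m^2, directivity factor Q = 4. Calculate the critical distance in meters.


Given values:
  R = 23.5 m^2, Q = 4
Formula: d_c = 0.141 * sqrt(Q * R)
Compute Q * R = 4 * 23.5 = 94.0
Compute sqrt(94.0) = 9.6954
d_c = 0.141 * 9.6954 = 1.367

1.367 m


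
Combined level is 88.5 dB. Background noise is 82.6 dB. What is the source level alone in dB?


Given values:
  L_total = 88.5 dB, L_bg = 82.6 dB
Formula: L_source = 10 * log10(10^(L_total/10) - 10^(L_bg/10))
Convert to linear:
  10^(88.5/10) = 707945784.3841
  10^(82.6/10) = 181970085.861
Difference: 707945784.3841 - 181970085.861 = 525975698.5231
L_source = 10 * log10(525975698.5231) = 87.21

87.21 dB


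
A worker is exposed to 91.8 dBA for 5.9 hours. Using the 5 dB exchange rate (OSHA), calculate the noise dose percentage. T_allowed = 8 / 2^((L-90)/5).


Given values:
  L = 91.8 dBA, T = 5.9 hours
Formula: T_allowed = 8 / 2^((L - 90) / 5)
Compute exponent: (91.8 - 90) / 5 = 0.36
Compute 2^(0.36) = 1.283426
T_allowed = 8 / 1.283426 = 6.233316 hours
Dose = (T / T_allowed) * 100
Dose = (5.9 / 6.233316) * 100 = 94.65

94.65 %


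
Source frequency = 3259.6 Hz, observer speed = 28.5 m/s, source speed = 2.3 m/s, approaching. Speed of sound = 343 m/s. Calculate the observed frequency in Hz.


Given values:
  f_s = 3259.6 Hz, v_o = 28.5 m/s, v_s = 2.3 m/s
  Direction: approaching
Formula: f_o = f_s * (c + v_o) / (c - v_s)
Numerator: c + v_o = 343 + 28.5 = 371.5
Denominator: c - v_s = 343 - 2.3 = 340.7
f_o = 3259.6 * 371.5 / 340.7 = 3554.27

3554.27 Hz


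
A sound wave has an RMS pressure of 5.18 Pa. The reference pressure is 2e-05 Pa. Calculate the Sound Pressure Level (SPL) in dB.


Given values:
  p = 5.18 Pa
  p_ref = 2e-05 Pa
Formula: SPL = 20 * log10(p / p_ref)
Compute ratio: p / p_ref = 5.18 / 2e-05 = 259000
Compute log10: log10(259000) = 5.4133
Multiply: SPL = 20 * 5.4133 = 108.27

108.27 dB


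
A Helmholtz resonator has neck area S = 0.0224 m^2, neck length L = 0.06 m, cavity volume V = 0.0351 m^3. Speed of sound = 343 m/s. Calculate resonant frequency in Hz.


Given values:
  S = 0.0224 m^2, L = 0.06 m, V = 0.0351 m^3, c = 343 m/s
Formula: f = (c / (2*pi)) * sqrt(S / (V * L))
Compute V * L = 0.0351 * 0.06 = 0.002106
Compute S / (V * L) = 0.0224 / 0.002106 = 10.6363
Compute sqrt(10.6363) = 3.261334
Compute c / (2*pi) = 343 / 6.283185 = 54.590148
f = 54.590148 * 3.261334 = 178.04

178.04 Hz


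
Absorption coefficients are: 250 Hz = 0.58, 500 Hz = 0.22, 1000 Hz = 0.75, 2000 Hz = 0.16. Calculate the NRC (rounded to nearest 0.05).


Given values:
  a_250 = 0.58, a_500 = 0.22
  a_1000 = 0.75, a_2000 = 0.16
Formula: NRC = (a250 + a500 + a1000 + a2000) / 4
Sum = 0.58 + 0.22 + 0.75 + 0.16 = 1.71
NRC = 1.71 / 4 = 0.4275
Rounded to nearest 0.05: 0.45

0.45


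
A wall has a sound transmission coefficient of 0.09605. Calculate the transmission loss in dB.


Given values:
  tau = 0.09605
Formula: TL = 10 * log10(1 / tau)
Compute 1 / tau = 1 / 0.09605 = 10.4112
Compute log10(10.4112) = 1.017501
TL = 10 * 1.017501 = 10.18

10.18 dB


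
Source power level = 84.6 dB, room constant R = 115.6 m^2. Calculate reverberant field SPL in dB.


Given values:
  Lw = 84.6 dB, R = 115.6 m^2
Formula: SPL = Lw + 10 * log10(4 / R)
Compute 4 / R = 4 / 115.6 = 0.034602
Compute 10 * log10(0.034602) = -14.609
SPL = 84.6 + (-14.609) = 69.99

69.99 dB


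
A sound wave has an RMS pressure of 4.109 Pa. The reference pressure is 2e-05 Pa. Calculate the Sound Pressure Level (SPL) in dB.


Given values:
  p = 4.109 Pa
  p_ref = 2e-05 Pa
Formula: SPL = 20 * log10(p / p_ref)
Compute ratio: p / p_ref = 4.109 / 2e-05 = 205450
Compute log10: log10(205450) = 5.312706
Multiply: SPL = 20 * 5.312706 = 106.25

106.25 dB


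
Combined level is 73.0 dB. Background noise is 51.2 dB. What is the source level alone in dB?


Given values:
  L_total = 73.0 dB, L_bg = 51.2 dB
Formula: L_source = 10 * log10(10^(L_total/10) - 10^(L_bg/10))
Convert to linear:
  10^(73.0/10) = 19952623.1497
  10^(51.2/10) = 131825.6739
Difference: 19952623.1497 - 131825.6739 = 19820797.4758
L_source = 10 * log10(19820797.4758) = 72.97

72.97 dB
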